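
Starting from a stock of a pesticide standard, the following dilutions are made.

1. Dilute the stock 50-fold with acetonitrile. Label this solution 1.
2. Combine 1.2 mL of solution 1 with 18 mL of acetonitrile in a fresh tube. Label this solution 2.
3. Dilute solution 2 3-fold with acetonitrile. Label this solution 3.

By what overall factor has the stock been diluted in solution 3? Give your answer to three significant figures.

Step 1: 50-fold → factor 50
Step 2: 1.2 mL + 18 mL = 19.2 mL total → factor 19.2/1.2 = 16
Step 3: 3-fold → factor 3
Overall dilution factor = 50 × 16 × 3 = 2400

2.40 × 10^3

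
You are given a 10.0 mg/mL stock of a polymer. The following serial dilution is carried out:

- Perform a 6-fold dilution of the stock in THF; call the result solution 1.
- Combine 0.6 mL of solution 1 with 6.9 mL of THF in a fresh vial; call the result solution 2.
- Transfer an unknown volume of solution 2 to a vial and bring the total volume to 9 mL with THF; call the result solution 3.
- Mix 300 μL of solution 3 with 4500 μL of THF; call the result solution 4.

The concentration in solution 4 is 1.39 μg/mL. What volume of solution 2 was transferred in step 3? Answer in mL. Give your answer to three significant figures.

1.50 mL

Step 1: 6-fold → factor 6
Step 2: 0.6 mL + 6.9 mL = 7.5 mL total → factor 7.5/0.6 = 12.5
Step 3: v brought to 9 mL → factor = 9 mL/v
Step 4: 300 μL + 4500 μL = 4800 μL total → factor 4800/300 = 16
Product of known-step factors = 1200
Overall factor = 10.0 mg/mL / (1.39 μg/mL) = 7194.2
Step-3 factor = 7194.2 / 1200 = 5.9952
v = 9 mL / 5.9952 = 1.50 mL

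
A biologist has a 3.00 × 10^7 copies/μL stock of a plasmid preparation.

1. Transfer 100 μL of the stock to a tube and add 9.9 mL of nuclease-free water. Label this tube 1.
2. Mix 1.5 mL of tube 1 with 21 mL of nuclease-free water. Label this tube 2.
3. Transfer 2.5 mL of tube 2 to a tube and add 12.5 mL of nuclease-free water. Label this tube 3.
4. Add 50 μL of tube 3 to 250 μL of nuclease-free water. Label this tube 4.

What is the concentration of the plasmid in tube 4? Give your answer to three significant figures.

556 copies/μL

Step 1: 100 μL + 9.9 mL = 10000 μL total → factor 10000/100 = 100
Step 2: 1.5 mL + 21 mL = 22.5 mL total → factor 22.5/1.5 = 15
Step 3: 2.5 mL + 12.5 mL = 15 mL total → factor 15/2.5 = 6
Step 4: 50 μL + 250 μL = 300 μL total → factor 300/50 = 6
Overall dilution factor = 100 × 15 × 6 × 6 = 54000
Final = 3.00 × 10^7 copies/μL / 54000 = 556 copies/μL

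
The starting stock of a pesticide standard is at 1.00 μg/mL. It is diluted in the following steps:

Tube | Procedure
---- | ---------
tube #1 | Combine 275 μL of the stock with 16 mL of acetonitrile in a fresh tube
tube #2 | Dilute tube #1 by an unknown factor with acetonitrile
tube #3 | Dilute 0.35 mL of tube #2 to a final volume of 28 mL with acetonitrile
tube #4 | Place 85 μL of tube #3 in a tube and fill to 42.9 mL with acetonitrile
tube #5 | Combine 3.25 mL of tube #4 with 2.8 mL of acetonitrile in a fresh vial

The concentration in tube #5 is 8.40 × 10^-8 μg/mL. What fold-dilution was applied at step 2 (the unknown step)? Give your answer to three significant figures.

Step 1: 275 μL + 16 mL = 16275 μL total → factor 16275/275 = 59.182
Step 2: unknown factor x
Step 3: 0.35 mL brought to 28 mL → factor 28/0.35 = 80
Step 4: 85 μL brought to 42.9 mL → factor 42900/85 = 504.71
Step 5: 3.25 mL + 2.8 mL = 6.05 mL total → factor 6.05/3.25 = 1.8615
Product of known-step factors = 4.4482 × 10^6
Overall factor = 1.00 μg/mL / (8.40 × 10^-8 μg/mL) = 1.1905 × 10^7
x = 1.1905 × 10^7 / 4.4482 × 10^6 = 2.68

2.68-fold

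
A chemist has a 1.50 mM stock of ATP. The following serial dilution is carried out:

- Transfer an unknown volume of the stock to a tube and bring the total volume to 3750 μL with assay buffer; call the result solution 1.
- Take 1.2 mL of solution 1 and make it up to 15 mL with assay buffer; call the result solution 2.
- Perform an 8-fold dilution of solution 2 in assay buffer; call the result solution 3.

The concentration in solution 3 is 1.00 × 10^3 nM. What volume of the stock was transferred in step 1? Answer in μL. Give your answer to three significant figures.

Step 1: v brought to 3750 μL → factor = 3750 μL/v
Step 2: 1.2 mL brought to 15 mL → factor 15/1.2 = 12.5
Step 3: 8-fold → factor 8
Product of known-step factors = 100
Overall factor = 1.50 mM / (1.00 × 10^3 nM) = 1500
Step-1 factor = 1500 / 100 = 15
v = 3750 μL / 15 = 250 μL

250 μL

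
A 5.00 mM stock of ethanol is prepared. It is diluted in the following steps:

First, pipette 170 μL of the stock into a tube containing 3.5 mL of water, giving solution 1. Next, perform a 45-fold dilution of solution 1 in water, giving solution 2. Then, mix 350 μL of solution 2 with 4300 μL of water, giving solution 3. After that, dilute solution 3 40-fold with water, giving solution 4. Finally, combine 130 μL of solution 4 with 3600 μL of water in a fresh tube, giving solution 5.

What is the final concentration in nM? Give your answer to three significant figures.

0.338 nM

Step 1: 170 μL + 3.5 mL = 3670 μL total → factor 3670/170 = 21.588
Step 2: 45-fold → factor 45
Step 3: 350 μL + 4300 μL = 4650 μL total → factor 4650/350 = 13.286
Step 4: 40-fold → factor 40
Step 5: 130 μL + 3600 μL = 3730 μL total → factor 3730/130 = 28.692
Overall dilution factor = 21.588 × 45 × 13.286 × 40 × 28.692 = 1.4813 × 10^7
Final = 5.00 mM / 1.4813 × 10^7 = 3.375 × 10^-7 mM = 0.338 nM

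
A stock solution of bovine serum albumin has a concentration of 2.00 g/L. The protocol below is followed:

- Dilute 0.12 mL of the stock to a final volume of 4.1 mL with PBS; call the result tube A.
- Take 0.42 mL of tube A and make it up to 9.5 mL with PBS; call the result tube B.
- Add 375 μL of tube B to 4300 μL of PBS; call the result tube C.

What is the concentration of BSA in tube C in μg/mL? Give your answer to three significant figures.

0.208 μg/mL

Step 1: 0.12 mL brought to 4.1 mL → factor 4.1/0.12 = 34.167
Step 2: 0.42 mL brought to 9.5 mL → factor 9.5/0.42 = 22.619
Step 3: 375 μL + 4300 μL = 4675 μL total → factor 4675/375 = 12.467
Overall dilution factor = 34.167 × 22.619 × 12.467 = 9634.5
Final = 2.00 g/L / 9634.5 = 0.0002076 g/L = 0.208 μg/mL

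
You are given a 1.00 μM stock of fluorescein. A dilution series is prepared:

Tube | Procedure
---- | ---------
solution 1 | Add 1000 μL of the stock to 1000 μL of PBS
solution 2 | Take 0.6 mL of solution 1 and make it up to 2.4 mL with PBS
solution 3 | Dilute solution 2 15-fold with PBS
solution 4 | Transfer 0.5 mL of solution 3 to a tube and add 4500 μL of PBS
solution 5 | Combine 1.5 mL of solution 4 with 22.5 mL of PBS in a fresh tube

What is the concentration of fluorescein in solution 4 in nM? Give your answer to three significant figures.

Step 1: 1000 μL + 1000 μL = 2000 μL total → factor 2000/1000 = 2
Step 2: 0.6 mL brought to 2.4 mL → factor 2.4/0.6 = 4
Step 3: 15-fold → factor 15
Step 4: 0.5 mL + 4500 μL = 5 mL total → factor 5/0.5 = 10
Dilution factor through solution 4 = 2 × 4 × 15 × 10 = 1200
[solution 4] = 1.00 μM / 1200 = 0.0008333 μM = 0.833 nM

0.833 nM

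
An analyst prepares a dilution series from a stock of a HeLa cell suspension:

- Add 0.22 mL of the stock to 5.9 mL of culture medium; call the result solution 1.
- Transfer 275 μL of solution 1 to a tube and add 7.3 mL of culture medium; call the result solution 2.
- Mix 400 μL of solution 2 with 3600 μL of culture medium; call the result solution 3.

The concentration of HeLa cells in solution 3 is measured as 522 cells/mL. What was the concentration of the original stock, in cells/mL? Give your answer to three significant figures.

Step 1: 0.22 mL + 5.9 mL = 6.12 mL total → factor 6.12/0.22 = 27.818
Step 2: 275 μL + 7.3 mL = 7575 μL total → factor 7575/275 = 27.545
Step 3: 400 μL + 3600 μL = 4000 μL total → factor 4000/400 = 10
Overall dilution factor = 27.818 × 27.545 × 10 = 7662.6
Stock = 522 cells/mL × 7662.6 = 4.00 × 10^6 cells/mL

4.00 × 10^6 cells/mL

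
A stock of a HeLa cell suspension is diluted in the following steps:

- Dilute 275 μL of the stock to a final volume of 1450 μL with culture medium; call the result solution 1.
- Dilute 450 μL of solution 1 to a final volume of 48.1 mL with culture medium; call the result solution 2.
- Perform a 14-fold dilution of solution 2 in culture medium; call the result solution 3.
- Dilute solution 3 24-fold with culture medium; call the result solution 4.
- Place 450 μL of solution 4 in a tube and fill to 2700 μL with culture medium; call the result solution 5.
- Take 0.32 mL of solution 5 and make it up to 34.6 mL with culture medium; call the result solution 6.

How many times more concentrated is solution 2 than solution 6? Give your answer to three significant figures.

Step 1: 275 μL brought to 1450 μL → factor 1450/275 = 5.2727
Step 2: 450 μL brought to 48.1 mL → factor 48100/450 = 106.89
Step 3: 14-fold → factor 14
Step 4: 24-fold → factor 24
Step 5: 450 μL brought to 2700 μL → factor 2700/450 = 6
Step 6: 0.32 mL brought to 34.6 mL → factor 34.6/0.32 = 108.12
Dilution factor to solution 2 = 563.6; to solution 6 = 1.2285 × 10^8
[solution 2]/[solution 6] = (factor to solution 6)/(factor to solution 2) = 1.2285 × 10^8/563.6 = 2.18 × 10^5

2.18 × 10^5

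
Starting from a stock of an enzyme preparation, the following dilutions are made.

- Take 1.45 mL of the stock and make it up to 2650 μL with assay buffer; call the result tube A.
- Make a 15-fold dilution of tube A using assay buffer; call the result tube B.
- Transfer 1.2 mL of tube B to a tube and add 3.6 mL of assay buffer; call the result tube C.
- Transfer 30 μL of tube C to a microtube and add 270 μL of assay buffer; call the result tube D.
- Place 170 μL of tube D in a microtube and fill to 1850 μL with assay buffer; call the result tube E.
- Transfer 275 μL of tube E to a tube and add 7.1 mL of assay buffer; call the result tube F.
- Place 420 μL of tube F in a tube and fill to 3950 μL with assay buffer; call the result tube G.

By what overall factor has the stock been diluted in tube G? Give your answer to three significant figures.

Step 1: 1.45 mL brought to 2650 μL → factor 2.65/1.45 = 1.8276
Step 2: 15-fold → factor 15
Step 3: 1.2 mL + 3.6 mL = 4.8 mL total → factor 4.8/1.2 = 4
Step 4: 30 μL + 270 μL = 300 μL total → factor 300/30 = 10
Step 5: 170 μL brought to 1850 μL → factor 1850/170 = 10.882
Step 6: 275 μL + 7.1 mL = 7375 μL total → factor 7375/275 = 26.818
Step 7: 420 μL brought to 3950 μL → factor 3950/420 = 9.4048
Overall dilution factor = 1.8276 × 15 × 4 × 10 × 10.882 × 26.818 × 9.4048 = 3.0097 × 10^6

3.01 × 10^6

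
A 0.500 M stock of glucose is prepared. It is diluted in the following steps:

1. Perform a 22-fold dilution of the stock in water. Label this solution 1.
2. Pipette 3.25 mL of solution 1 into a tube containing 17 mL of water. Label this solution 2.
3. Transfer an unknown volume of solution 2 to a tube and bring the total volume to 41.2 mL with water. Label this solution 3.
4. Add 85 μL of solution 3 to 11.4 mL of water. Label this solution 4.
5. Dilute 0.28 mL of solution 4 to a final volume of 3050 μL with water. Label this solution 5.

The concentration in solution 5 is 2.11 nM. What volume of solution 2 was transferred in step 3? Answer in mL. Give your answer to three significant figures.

Step 1: 22-fold → factor 22
Step 2: 3.25 mL + 17 mL = 20.25 mL total → factor 20.25/3.25 = 6.2308
Step 3: v brought to 41.2 mL → factor = 41.2 mL/v
Step 4: 85 μL + 11.4 mL = 11485 μL total → factor 11485/85 = 135.12
Step 5: 0.28 mL brought to 3050 μL → factor 3.05/0.28 = 10.893
Product of known-step factors = 2.0175 × 10^5
Overall factor = 0.500 M / (2.11 nM) = 2.3697 × 10^8
Step-3 factor = 2.3697 × 10^8 / 2.0175 × 10^5 = 1174.5
v = 41.2 mL / 1174.5 = 0.0351 mL

0.0351 mL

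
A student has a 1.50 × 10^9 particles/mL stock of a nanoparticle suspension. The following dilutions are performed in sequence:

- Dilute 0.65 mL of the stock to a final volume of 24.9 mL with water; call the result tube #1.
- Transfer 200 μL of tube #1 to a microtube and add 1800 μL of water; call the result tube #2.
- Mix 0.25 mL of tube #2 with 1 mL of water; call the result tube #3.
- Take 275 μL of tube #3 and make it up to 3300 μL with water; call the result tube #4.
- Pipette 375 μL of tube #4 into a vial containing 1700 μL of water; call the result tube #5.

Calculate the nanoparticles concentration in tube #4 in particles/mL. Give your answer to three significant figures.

Step 1: 0.65 mL brought to 24.9 mL → factor 24.9/0.65 = 38.308
Step 2: 200 μL + 1800 μL = 2000 μL total → factor 2000/200 = 10
Step 3: 0.25 mL + 1 mL = 1.25 mL total → factor 1.25/0.25 = 5
Step 4: 275 μL brought to 3300 μL → factor 3300/275 = 12
Dilution factor through tube #4 = 38.308 × 10 × 5 × 12 = 22985
[tube #4] = 1.50 × 10^9 particles/mL / 22985 = 6.53 × 10^4 particles/mL

6.53 × 10^4 particles/mL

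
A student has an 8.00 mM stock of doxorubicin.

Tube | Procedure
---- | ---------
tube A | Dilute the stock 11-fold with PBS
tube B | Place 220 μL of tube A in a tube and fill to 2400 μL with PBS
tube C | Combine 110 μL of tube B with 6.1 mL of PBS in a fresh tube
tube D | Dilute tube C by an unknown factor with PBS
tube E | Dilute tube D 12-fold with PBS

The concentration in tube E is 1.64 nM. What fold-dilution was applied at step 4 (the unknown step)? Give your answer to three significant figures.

Step 1: 11-fold → factor 11
Step 2: 220 μL brought to 2400 μL → factor 2400/220 = 10.909
Step 3: 110 μL + 6.1 mL = 6210 μL total → factor 6210/110 = 56.455
Step 4: unknown factor x
Step 5: 12-fold → factor 12
Product of known-step factors = 81295
Overall factor = 8.00 mM / (1.64 nM) = 4.878 × 10^6
x = 4.878 × 10^6 / 81295 = 60.0

60.0-fold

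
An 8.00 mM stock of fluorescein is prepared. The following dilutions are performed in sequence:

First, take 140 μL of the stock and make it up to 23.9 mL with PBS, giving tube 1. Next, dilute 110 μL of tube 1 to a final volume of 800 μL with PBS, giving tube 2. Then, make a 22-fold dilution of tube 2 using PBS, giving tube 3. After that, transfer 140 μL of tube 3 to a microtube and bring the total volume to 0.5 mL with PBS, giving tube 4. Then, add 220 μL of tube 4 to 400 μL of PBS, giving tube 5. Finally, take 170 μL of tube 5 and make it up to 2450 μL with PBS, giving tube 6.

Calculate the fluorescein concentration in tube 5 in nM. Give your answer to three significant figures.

Step 1: 140 μL brought to 23.9 mL → factor 23900/140 = 170.71
Step 2: 110 μL brought to 800 μL → factor 800/110 = 7.2727
Step 3: 22-fold → factor 22
Step 4: 140 μL brought to 0.5 mL → factor 500/140 = 3.5714
Step 5: 220 μL + 400 μL = 620 μL total → factor 620/220 = 2.8182
Dilution factor through tube 5 = 170.71 × 7.2727 × 22 × 3.5714 × 2.8182 = 2.7492 × 10^5
[tube 5] = 8.00 mM / 2.7492 × 10^5 = 2.910 × 10^-5 mM = 29.1 nM

29.1 nM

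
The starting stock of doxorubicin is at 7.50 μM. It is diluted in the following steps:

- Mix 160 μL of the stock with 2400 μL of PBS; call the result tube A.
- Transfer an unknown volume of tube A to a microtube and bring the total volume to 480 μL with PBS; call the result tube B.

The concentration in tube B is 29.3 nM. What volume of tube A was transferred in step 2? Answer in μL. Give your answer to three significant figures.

Step 1: 160 μL + 2400 μL = 2560 μL total → factor 2560/160 = 16
Step 2: v brought to 480 μL → factor = 480 μL/v
Product of known-step factors = 16
Overall factor = 7.50 μM / (29.3 nM) = 255.97
Step-2 factor = 255.97 / 16 = 15.998
v = 480 μL / 15.998 = 30.0 μL

30.0 μL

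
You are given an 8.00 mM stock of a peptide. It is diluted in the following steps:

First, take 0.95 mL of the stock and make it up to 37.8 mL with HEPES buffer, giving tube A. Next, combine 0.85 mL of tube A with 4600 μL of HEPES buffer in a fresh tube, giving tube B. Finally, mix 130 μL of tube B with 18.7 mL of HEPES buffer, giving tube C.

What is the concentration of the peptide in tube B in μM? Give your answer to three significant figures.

Step 1: 0.95 mL brought to 37.8 mL → factor 37.8/0.95 = 39.789
Step 2: 0.85 mL + 4600 μL = 5.45 mL total → factor 5.45/0.85 = 6.4118
Dilution factor through tube B = 39.789 × 6.4118 = 255.12
[tube B] = 8.00 mM / 255.12 = 0.03136 mM = 31.4 μM

31.4 μM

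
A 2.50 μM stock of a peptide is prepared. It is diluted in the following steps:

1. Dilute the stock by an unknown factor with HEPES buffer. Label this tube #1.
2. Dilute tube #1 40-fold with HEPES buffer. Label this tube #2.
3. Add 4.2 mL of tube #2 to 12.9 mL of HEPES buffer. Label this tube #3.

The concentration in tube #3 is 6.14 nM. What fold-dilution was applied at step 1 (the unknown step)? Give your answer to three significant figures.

Step 1: unknown factor x
Step 2: 40-fold → factor 40
Step 3: 4.2 mL + 12.9 mL = 17.1 mL total → factor 17.1/4.2 = 4.0714
Product of known-step factors = 162.86
Overall factor = 2.50 μM / (6.14 nM) = 407.17
x = 407.17 / 162.86 = 2.50

2.50-fold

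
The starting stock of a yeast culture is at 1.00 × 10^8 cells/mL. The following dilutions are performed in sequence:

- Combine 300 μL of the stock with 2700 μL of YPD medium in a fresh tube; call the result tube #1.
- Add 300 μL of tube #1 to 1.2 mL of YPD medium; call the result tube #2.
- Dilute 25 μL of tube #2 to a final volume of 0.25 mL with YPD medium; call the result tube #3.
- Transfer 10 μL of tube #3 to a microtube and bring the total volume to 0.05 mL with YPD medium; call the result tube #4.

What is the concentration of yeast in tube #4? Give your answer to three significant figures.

Step 1: 300 μL + 2700 μL = 3000 μL total → factor 3000/300 = 10
Step 2: 300 μL + 1.2 mL = 1500 μL total → factor 1500/300 = 5
Step 3: 25 μL brought to 0.25 mL → factor 250/25 = 10
Step 4: 10 μL brought to 0.05 mL → factor 50/10 = 5
Overall dilution factor = 10 × 5 × 10 × 5 = 2500
Final = 1.00 × 10^8 cells/mL / 2500 = 4.00 × 10^4 cells/mL

4.00 × 10^4 cells/mL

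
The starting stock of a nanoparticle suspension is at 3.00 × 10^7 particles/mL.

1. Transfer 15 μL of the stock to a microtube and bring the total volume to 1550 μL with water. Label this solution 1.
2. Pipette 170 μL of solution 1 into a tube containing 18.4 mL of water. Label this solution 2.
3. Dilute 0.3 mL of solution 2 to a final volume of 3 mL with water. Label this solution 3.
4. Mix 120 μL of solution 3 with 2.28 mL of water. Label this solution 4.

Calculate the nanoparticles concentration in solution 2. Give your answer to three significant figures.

2.66 × 10^3 particles/mL

Step 1: 15 μL brought to 1550 μL → factor 1550/15 = 103.33
Step 2: 170 μL + 18.4 mL = 18570 μL total → factor 18570/170 = 109.24
Dilution factor through solution 2 = 103.33 × 109.24 = 11288
[solution 2] = 3.00 × 10^7 particles/mL / 11288 = 2.66 × 10^3 particles/mL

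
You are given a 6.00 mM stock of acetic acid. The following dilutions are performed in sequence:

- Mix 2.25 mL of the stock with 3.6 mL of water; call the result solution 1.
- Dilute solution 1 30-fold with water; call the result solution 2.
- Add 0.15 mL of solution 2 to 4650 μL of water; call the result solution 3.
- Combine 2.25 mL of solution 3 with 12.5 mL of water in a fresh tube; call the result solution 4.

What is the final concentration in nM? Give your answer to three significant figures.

Step 1: 2.25 mL + 3.6 mL = 5.85 mL total → factor 5.85/2.25 = 2.6
Step 2: 30-fold → factor 30
Step 3: 0.15 mL + 4650 μL = 4.8 mL total → factor 4.8/0.15 = 32
Step 4: 2.25 mL + 12.5 mL = 14.75 mL total → factor 14.75/2.25 = 6.5556
Overall dilution factor = 2.6 × 30 × 32 × 6.5556 = 16363
Final = 6.00 mM / 16363 = 0.0003667 mM = 367 nM

367 nM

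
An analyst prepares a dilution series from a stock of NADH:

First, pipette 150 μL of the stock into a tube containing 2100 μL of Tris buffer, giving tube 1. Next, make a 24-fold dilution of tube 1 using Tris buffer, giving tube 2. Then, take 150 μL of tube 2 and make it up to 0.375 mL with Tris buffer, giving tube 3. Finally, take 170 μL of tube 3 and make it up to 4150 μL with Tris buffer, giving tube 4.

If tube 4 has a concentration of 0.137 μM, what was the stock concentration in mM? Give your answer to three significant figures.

3.01 mM

Step 1: 150 μL + 2100 μL = 2250 μL total → factor 2250/150 = 15
Step 2: 24-fold → factor 24
Step 3: 150 μL brought to 0.375 mL → factor 375/150 = 2.5
Step 4: 170 μL brought to 4150 μL → factor 4150/170 = 24.412
Overall dilution factor = 15 × 24 × 2.5 × 24.412 = 21971
Stock = 0.137 μM × 21971 = 3010 μM = 3.01 mM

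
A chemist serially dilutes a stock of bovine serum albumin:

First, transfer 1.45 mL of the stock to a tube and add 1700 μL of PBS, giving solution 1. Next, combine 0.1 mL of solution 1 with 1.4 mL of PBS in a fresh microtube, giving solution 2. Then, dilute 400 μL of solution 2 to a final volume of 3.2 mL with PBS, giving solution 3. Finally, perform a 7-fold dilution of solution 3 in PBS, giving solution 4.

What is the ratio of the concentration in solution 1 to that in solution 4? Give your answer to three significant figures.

840

Step 1: 1.45 mL + 1700 μL = 3.15 mL total → factor 3.15/1.45 = 2.1724
Step 2: 0.1 mL + 1.4 mL = 1.5 mL total → factor 1.5/0.1 = 15
Step 3: 400 μL brought to 3.2 mL → factor 3200/400 = 8
Step 4: 7-fold → factor 7
Dilution factor to solution 1 = 2.1724; to solution 4 = 1824.8
[solution 1]/[solution 4] = (factor to solution 4)/(factor to solution 1) = 1824.8/2.1724 = 840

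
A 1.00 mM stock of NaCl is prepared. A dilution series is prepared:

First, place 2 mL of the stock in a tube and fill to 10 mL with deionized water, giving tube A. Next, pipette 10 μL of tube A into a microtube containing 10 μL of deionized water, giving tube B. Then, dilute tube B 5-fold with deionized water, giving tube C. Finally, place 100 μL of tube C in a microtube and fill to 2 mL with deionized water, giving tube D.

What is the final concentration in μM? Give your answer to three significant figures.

Step 1: 2 mL brought to 10 mL → factor 10/2 = 5
Step 2: 10 μL + 10 μL = 20 μL total → factor 20/10 = 2
Step 3: 5-fold → factor 5
Step 4: 100 μL brought to 2 mL → factor 2000/100 = 20
Overall dilution factor = 5 × 2 × 5 × 20 = 1000
Final = 1.00 mM / 1000 = 0.001000 mM = 1.00 μM

1.00 μM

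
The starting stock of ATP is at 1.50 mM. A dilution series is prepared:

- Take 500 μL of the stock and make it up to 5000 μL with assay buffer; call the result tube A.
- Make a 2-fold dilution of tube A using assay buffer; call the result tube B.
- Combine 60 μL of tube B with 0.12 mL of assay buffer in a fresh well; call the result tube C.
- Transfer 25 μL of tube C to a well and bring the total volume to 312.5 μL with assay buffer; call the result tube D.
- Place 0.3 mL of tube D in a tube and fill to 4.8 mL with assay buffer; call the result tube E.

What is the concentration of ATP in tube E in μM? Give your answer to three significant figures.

Step 1: 500 μL brought to 5000 μL → factor 5000/500 = 10
Step 2: 2-fold → factor 2
Step 3: 60 μL + 0.12 mL = 180 μL total → factor 180/60 = 3
Step 4: 25 μL brought to 312.5 μL → factor 312.5/25 = 12.5
Step 5: 0.3 mL brought to 4.8 mL → factor 4.8/0.3 = 16
Overall dilution factor = 10 × 2 × 3 × 12.5 × 16 = 12000
Final = 1.50 mM / 12000 = 0.0001250 mM = 0.125 μM

0.125 μM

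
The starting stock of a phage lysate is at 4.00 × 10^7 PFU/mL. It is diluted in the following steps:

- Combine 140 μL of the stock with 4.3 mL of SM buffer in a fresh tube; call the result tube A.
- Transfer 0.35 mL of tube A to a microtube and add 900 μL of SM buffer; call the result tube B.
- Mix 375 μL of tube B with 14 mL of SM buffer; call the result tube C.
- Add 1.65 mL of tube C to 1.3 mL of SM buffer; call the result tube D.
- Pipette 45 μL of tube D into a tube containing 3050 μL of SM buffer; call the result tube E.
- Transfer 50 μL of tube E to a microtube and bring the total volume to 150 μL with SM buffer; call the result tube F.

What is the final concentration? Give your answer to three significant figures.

Step 1: 140 μL + 4.3 mL = 4440 μL total → factor 4440/140 = 31.714
Step 2: 0.35 mL + 900 μL = 1.25 mL total → factor 1.25/0.35 = 3.5714
Step 3: 375 μL + 14 mL = 14375 μL total → factor 14375/375 = 38.333
Step 4: 1.65 mL + 1.3 mL = 2.95 mL total → factor 2.95/1.65 = 1.7879
Step 5: 45 μL + 3050 μL = 3095 μL total → factor 3095/45 = 68.778
Step 6: 50 μL brought to 150 μL → factor 150/50 = 3
Overall dilution factor = 31.714 × 3.5714 × 38.333 × 1.7879 × 68.778 × 3 = 1.6017 × 10^6
Final = 4.00 × 10^7 PFU/mL / 1.6017 × 10^6 = 25.0 PFU/mL

25.0 PFU/mL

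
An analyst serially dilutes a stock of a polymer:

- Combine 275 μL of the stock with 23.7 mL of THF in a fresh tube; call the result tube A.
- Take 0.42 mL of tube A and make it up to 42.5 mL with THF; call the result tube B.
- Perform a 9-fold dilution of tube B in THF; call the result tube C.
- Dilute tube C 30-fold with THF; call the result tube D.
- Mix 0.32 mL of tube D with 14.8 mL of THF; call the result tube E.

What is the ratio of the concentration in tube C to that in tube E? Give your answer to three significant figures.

Step 1: 275 μL + 23.7 mL = 23975 μL total → factor 23975/275 = 87.182
Step 2: 0.42 mL brought to 42.5 mL → factor 42.5/0.42 = 101.19
Step 3: 9-fold → factor 9
Step 4: 30-fold → factor 30
Step 5: 0.32 mL + 14.8 mL = 15.12 mL total → factor 15.12/0.32 = 47.25
Dilution factor to tube C = 79398; to tube E = 1.1255 × 10^8
[tube C]/[tube E] = (factor to tube E)/(factor to tube C) = 1.1255 × 10^8/79398 = 1.42 × 10^3

1.42 × 10^3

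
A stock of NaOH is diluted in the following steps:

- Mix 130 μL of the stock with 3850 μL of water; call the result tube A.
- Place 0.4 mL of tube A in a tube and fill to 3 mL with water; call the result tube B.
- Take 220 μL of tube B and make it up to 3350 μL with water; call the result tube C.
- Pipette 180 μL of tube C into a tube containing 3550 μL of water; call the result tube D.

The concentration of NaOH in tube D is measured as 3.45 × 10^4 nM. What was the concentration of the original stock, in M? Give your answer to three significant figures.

Step 1: 130 μL + 3850 μL = 3980 μL total → factor 3980/130 = 30.615
Step 2: 0.4 mL brought to 3 mL → factor 3/0.4 = 7.5
Step 3: 220 μL brought to 3350 μL → factor 3350/220 = 15.227
Step 4: 180 μL + 3550 μL = 3730 μL total → factor 3730/180 = 20.722
Overall dilution factor = 30.615 × 7.5 × 15.227 × 20.722 = 72454
Stock = 3.45 × 10^4 nM × 72454 = 2.500 × 10^9 nM = 2.50 M

2.50 M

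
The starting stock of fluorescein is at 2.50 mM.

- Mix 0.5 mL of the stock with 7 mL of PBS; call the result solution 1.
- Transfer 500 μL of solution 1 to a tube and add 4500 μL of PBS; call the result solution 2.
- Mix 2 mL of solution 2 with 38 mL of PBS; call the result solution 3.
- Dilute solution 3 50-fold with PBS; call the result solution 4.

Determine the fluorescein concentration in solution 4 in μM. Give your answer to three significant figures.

Step 1: 0.5 mL + 7 mL = 7.5 mL total → factor 7.5/0.5 = 15
Step 2: 500 μL + 4500 μL = 5000 μL total → factor 5000/500 = 10
Step 3: 2 mL + 38 mL = 40 mL total → factor 40/2 = 20
Step 4: 50-fold → factor 50
Overall dilution factor = 15 × 10 × 20 × 50 = 1.5 × 10^5
Final = 2.50 mM / 1.5 × 10^5 = 1.667 × 10^-5 mM = 0.0167 μM

0.0167 μM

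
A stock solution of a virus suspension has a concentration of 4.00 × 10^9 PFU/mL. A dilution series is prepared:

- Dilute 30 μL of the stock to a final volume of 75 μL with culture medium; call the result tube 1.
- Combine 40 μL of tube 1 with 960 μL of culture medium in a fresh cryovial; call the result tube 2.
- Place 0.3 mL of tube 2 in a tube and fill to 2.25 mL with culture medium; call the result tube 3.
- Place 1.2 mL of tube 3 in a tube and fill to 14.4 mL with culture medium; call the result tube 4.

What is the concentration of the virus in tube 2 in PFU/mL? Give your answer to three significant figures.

6.40 × 10^7 PFU/mL

Step 1: 30 μL brought to 75 μL → factor 75/30 = 2.5
Step 2: 40 μL + 960 μL = 1000 μL total → factor 1000/40 = 25
Dilution factor through tube 2 = 2.5 × 25 = 62.5
[tube 2] = 4.00 × 10^9 PFU/mL / 62.5 = 6.40 × 10^7 PFU/mL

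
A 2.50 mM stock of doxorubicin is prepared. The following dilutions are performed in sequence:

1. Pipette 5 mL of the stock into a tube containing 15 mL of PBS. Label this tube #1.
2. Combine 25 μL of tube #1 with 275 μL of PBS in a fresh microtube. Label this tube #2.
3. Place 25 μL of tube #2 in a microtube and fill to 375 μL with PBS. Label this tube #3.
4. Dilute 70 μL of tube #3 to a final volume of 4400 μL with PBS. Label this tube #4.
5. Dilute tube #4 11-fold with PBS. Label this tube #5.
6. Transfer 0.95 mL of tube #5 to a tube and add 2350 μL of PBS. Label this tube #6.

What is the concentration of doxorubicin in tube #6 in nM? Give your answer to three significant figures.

1.45 nM

Step 1: 5 mL + 15 mL = 20 mL total → factor 20/5 = 4
Step 2: 25 μL + 275 μL = 300 μL total → factor 300/25 = 12
Step 3: 25 μL brought to 375 μL → factor 375/25 = 15
Step 4: 70 μL brought to 4400 μL → factor 4400/70 = 62.857
Step 5: 11-fold → factor 11
Step 6: 0.95 mL + 2350 μL = 3.3 mL total → factor 3.3/0.95 = 3.4737
Overall dilution factor = 4 × 12 × 15 × 62.857 × 11 × 3.4737 = 1.7293 × 10^6
Final = 2.50 mM / 1.7293 × 10^6 = 1.446 × 10^-6 mM = 1.45 nM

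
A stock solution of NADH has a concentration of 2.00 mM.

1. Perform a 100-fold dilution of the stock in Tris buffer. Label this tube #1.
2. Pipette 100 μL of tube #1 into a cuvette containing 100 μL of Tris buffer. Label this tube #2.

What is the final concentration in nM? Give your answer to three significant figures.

Step 1: 100-fold → factor 100
Step 2: 100 μL + 100 μL = 200 μL total → factor 200/100 = 2
Overall dilution factor = 100 × 2 = 200
Final = 2.00 mM / 200 = 0.01000 mM = 1.00 × 10^4 nM

1.00 × 10^4 nM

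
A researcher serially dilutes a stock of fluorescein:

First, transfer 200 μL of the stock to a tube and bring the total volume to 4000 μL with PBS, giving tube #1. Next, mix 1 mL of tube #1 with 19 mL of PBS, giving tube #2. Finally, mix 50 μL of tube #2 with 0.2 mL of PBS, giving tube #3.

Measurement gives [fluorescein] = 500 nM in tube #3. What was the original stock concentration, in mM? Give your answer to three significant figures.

Step 1: 200 μL brought to 4000 μL → factor 4000/200 = 20
Step 2: 1 mL + 19 mL = 20 mL total → factor 20/1 = 20
Step 3: 50 μL + 0.2 mL = 250 μL total → factor 250/50 = 5
Overall dilution factor = 20 × 20 × 5 = 2000
Stock = 500 nM × 2000 = 1.000 × 10^6 nM = 1.00 mM

1.00 mM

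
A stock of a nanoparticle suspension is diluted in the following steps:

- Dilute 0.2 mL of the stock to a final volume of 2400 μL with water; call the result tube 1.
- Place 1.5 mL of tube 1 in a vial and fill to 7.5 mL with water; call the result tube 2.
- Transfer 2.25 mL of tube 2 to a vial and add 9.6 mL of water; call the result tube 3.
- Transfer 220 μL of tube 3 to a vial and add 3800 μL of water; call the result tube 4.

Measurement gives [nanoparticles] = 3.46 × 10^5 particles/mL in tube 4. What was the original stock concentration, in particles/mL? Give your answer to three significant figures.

2.00 × 10^9 particles/mL

Step 1: 0.2 mL brought to 2400 μL → factor 2.4/0.2 = 12
Step 2: 1.5 mL brought to 7.5 mL → factor 7.5/1.5 = 5
Step 3: 2.25 mL + 9.6 mL = 11.85 mL total → factor 11.85/2.25 = 5.2667
Step 4: 220 μL + 3800 μL = 4020 μL total → factor 4020/220 = 18.273
Overall dilution factor = 12 × 5 × 5.2667 × 18.273 = 5774.2
Stock = 3.46 × 10^5 particles/mL × 5774.2 = 2.00 × 10^9 particles/mL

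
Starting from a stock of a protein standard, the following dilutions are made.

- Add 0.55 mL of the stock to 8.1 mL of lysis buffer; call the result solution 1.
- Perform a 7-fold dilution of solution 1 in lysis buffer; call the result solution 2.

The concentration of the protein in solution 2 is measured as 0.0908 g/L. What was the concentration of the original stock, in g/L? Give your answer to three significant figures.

10.0 g/L

Step 1: 0.55 mL + 8.1 mL = 8.65 mL total → factor 8.65/0.55 = 15.727
Step 2: 7-fold → factor 7
Overall dilution factor = 15.727 × 7 = 110.09
Stock = 0.0908 g/L × 110.09 = 10.0 g/L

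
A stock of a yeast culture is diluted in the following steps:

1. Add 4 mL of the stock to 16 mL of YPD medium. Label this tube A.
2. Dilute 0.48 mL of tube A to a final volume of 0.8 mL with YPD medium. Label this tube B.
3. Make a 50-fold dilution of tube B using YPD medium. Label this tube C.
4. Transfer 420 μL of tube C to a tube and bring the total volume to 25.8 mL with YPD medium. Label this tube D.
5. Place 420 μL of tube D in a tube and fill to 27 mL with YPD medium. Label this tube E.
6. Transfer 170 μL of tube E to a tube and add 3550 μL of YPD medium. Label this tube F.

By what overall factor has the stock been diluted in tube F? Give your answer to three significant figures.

3.60 × 10^7

Step 1: 4 mL + 16 mL = 20 mL total → factor 20/4 = 5
Step 2: 0.48 mL brought to 0.8 mL → factor 0.8/0.48 = 1.6667
Step 3: 50-fold → factor 50
Step 4: 420 μL brought to 25.8 mL → factor 25800/420 = 61.429
Step 5: 420 μL brought to 27 mL → factor 27000/420 = 64.286
Step 6: 170 μL + 3550 μL = 3720 μL total → factor 3720/170 = 21.882
Overall dilution factor = 5 × 1.6667 × 50 × 61.429 × 64.286 × 21.882 = 3.6005 × 10^7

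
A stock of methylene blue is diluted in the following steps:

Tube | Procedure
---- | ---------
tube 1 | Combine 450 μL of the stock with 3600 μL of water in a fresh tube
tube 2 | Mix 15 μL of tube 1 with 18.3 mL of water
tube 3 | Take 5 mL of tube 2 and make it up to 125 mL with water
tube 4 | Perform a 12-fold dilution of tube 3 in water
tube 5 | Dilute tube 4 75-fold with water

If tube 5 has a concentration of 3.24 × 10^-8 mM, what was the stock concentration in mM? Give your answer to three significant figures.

8.01 mM

Step 1: 450 μL + 3600 μL = 4050 μL total → factor 4050/450 = 9
Step 2: 15 μL + 18.3 mL = 18315 μL total → factor 18315/15 = 1221
Step 3: 5 mL brought to 125 mL → factor 125/5 = 25
Step 4: 12-fold → factor 12
Step 5: 75-fold → factor 75
Overall dilution factor = 9 × 1221 × 25 × 12 × 75 = 2.4725 × 10^8
Stock = 3.24 × 10^-8 mM × 2.4725 × 10^8 = 8.01 mM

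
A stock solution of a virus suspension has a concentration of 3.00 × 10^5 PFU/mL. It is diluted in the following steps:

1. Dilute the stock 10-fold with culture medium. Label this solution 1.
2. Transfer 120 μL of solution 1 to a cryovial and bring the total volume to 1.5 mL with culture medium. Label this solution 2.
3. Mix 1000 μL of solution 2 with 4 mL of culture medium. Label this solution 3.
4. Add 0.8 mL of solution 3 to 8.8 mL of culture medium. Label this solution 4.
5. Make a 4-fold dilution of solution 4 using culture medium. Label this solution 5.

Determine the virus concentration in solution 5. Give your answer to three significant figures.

10.0 PFU/mL

Step 1: 10-fold → factor 10
Step 2: 120 μL brought to 1.5 mL → factor 1500/120 = 12.5
Step 3: 1000 μL + 4 mL = 5000 μL total → factor 5000/1000 = 5
Step 4: 0.8 mL + 8.8 mL = 9.6 mL total → factor 9.6/0.8 = 12
Step 5: 4-fold → factor 4
Overall dilution factor = 10 × 12.5 × 5 × 12 × 4 = 30000
Final = 3.00 × 10^5 PFU/mL / 30000 = 10.0 PFU/mL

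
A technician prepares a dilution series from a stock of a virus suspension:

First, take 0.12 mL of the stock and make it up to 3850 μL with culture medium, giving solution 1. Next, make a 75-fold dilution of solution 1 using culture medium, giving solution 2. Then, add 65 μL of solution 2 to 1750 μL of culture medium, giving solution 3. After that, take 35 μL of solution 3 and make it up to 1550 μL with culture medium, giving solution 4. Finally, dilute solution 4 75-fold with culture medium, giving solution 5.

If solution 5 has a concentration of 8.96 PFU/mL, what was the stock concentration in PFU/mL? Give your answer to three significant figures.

2.00 × 10^9 PFU/mL

Step 1: 0.12 mL brought to 3850 μL → factor 3.85/0.12 = 32.083
Step 2: 75-fold → factor 75
Step 3: 65 μL + 1750 μL = 1815 μL total → factor 1815/65 = 27.923
Step 4: 35 μL brought to 1550 μL → factor 1550/35 = 44.286
Step 5: 75-fold → factor 75
Overall dilution factor = 32.083 × 75 × 27.923 × 44.286 × 75 = 2.2317 × 10^8
Stock = 8.96 PFU/mL × 2.2317 × 10^8 = 2.00 × 10^9 PFU/mL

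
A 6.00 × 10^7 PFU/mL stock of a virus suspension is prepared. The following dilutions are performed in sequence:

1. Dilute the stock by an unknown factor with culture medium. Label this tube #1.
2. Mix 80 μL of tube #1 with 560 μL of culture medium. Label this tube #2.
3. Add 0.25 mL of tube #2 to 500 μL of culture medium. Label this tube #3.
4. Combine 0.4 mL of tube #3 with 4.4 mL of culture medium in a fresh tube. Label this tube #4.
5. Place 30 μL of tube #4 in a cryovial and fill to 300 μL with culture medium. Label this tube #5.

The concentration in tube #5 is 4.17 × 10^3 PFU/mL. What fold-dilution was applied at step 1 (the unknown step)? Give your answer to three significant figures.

Step 1: unknown factor x
Step 2: 80 μL + 560 μL = 640 μL total → factor 640/80 = 8
Step 3: 0.25 mL + 500 μL = 0.75 mL total → factor 0.75/0.25 = 3
Step 4: 0.4 mL + 4.4 mL = 4.8 mL total → factor 4.8/0.4 = 12
Step 5: 30 μL brought to 300 μL → factor 300/30 = 10
Product of known-step factors = 2880
Overall factor = 6.00 × 10^7 PFU/mL / (4.17 × 10^3 PFU/mL) = 14388
x = 14388 / 2880 = 5.00

5.00-fold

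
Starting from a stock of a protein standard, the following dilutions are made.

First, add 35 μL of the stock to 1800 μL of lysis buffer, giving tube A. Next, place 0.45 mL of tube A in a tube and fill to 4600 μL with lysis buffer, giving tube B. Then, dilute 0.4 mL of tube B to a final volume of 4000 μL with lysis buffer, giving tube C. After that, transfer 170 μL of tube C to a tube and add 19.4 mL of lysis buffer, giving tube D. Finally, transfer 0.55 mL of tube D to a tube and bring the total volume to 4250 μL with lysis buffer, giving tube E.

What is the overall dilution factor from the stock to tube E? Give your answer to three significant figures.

4.77 × 10^6

Step 1: 35 μL + 1800 μL = 1835 μL total → factor 1835/35 = 52.429
Step 2: 0.45 mL brought to 4600 μL → factor 4.6/0.45 = 10.222
Step 3: 0.4 mL brought to 4000 μL → factor 4/0.4 = 10
Step 4: 170 μL + 19.4 mL = 19570 μL total → factor 19570/170 = 115.12
Step 5: 0.55 mL brought to 4250 μL → factor 4.25/0.55 = 7.7273
Overall dilution factor = 52.429 × 10.222 × 10 × 115.12 × 7.7273 = 4.7674 × 10^6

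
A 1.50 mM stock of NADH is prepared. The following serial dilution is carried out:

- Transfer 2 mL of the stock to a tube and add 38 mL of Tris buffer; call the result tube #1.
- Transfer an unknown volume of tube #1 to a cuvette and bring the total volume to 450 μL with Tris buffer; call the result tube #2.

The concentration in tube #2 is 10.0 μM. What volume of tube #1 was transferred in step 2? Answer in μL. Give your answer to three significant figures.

60.0 μL

Step 1: 2 mL + 38 mL = 40 mL total → factor 40/2 = 20
Step 2: v brought to 450 μL → factor = 450 μL/v
Product of known-step factors = 20
Overall factor = 1.50 mM / (10.0 μM) = 150
Step-2 factor = 150 / 20 = 7.5
v = 450 μL / 7.5 = 60.0 μL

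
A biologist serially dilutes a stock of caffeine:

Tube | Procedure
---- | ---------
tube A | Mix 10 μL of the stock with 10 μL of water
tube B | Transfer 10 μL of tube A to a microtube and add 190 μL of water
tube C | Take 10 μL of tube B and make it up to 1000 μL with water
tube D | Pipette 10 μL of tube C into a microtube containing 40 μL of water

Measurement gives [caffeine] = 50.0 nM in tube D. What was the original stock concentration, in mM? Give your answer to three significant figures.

1.00 mM

Step 1: 10 μL + 10 μL = 20 μL total → factor 20/10 = 2
Step 2: 10 μL + 190 μL = 200 μL total → factor 200/10 = 20
Step 3: 10 μL brought to 1000 μL → factor 1000/10 = 100
Step 4: 10 μL + 40 μL = 50 μL total → factor 50/10 = 5
Overall dilution factor = 2 × 20 × 100 × 5 = 20000
Stock = 50.0 nM × 20000 = 1.000 × 10^6 nM = 1.00 mM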